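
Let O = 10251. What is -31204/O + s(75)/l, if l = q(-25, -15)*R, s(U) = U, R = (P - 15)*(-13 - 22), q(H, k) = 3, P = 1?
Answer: -3006737/1004598 ≈ -2.9930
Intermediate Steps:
R = 490 (R = (1 - 15)*(-13 - 22) = -14*(-35) = 490)
l = 1470 (l = 3*490 = 1470)
-31204/O + s(75)/l = -31204/10251 + 75/1470 = -31204*1/10251 + 75*(1/1470) = -31204/10251 + 5/98 = -3006737/1004598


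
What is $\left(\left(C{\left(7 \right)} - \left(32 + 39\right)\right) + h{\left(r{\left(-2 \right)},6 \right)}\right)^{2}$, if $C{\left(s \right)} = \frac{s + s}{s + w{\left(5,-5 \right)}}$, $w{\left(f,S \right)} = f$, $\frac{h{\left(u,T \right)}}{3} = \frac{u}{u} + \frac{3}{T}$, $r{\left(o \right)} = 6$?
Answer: $\frac{38416}{9} \approx 4268.4$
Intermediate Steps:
$h{\left(u,T \right)} = 3 + \frac{9}{T}$ ($h{\left(u,T \right)} = 3 \left(\frac{u}{u} + \frac{3}{T}\right) = 3 \left(1 + \frac{3}{T}\right) = 3 + \frac{9}{T}$)
$C{\left(s \right)} = \frac{2 s}{5 + s}$ ($C{\left(s \right)} = \frac{s + s}{s + 5} = \frac{2 s}{5 + s}$)
$\left(\left(C{\left(7 \right)} - \left(32 + 39\right)\right) + h{\left(r{\left(-2 \right)},6 \right)}\right)^{2} = \left(\left(2 \cdot 7 \frac{1}{5 + 7} - \left(32 + 39\right)\right) + \left(3 + \frac{9}{6}\right)\right)^{2} = \left(\left(2 \cdot 7 \cdot \frac{1}{12} - 71\right) + \left(3 + 9 \cdot \frac{1}{6}\right)\right)^{2} = \left(\left(2 \cdot 7 \cdot \frac{1}{12} - 71\right) + \left(3 + \frac{3}{2}\right)\right)^{2} = \left(\left(\frac{7}{6} - 71\right) + \frac{9}{2}\right)^{2} = \left(- \frac{419}{6} + \frac{9}{2}\right)^{2} = \left(- \frac{196}{3}\right)^{2} = \frac{38416}{9}$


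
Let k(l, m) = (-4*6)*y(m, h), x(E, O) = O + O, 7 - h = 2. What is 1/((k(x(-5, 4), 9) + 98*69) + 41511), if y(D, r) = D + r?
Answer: 1/47937 ≈ 2.0861e-5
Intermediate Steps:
h = 5 (h = 7 - 1*2 = 7 - 2 = 5)
x(E, O) = 2*O
k(l, m) = -120 - 24*m (k(l, m) = (-4*6)*(m + 5) = -24*(5 + m) = -120 - 24*m)
1/((k(x(-5, 4), 9) + 98*69) + 41511) = 1/(((-120 - 24*9) + 98*69) + 41511) = 1/(((-120 - 216) + 6762) + 41511) = 1/((-336 + 6762) + 41511) = 1/(6426 + 41511) = 1/47937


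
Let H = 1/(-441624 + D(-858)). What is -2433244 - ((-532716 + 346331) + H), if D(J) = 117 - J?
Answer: -990076171490/440649 ≈ -2.2469e+6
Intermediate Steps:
H = -1/440649 (H = 1/(-441624 + (117 - 1*(-858))) = 1/(-441624 + (117 + 858)) = 1/(-441624 + 975) = 1/(-440649) = -1/440649 ≈ -2.2694e-6)
-2433244 - ((-532716 + 346331) + H) = -2433244 - ((-532716 + 346331) - 1/440649) = -2433244 - (-186385 - 1/440649) = -2433244 - 1*(-82130363866/440649) = -2433244 + 82130363866/440649 = -990076171490/440649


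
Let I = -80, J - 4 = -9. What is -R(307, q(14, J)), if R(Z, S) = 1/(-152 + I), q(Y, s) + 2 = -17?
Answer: 1/232 ≈ 0.0043103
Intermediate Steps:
J = -5 (J = 4 - 9 = -5)
q(Y, s) = -19 (q(Y, s) = -2 - 17 = -19)
R(Z, S) = -1/232 (R(Z, S) = 1/(-152 - 80) = 1/(-232) = -1/232)
-R(307, q(14, J)) = -1*(-1/232) = 1/232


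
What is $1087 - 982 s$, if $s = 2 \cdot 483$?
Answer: $-947525$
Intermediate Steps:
$s = 966$
$1087 - 982 s = 1087 - 948612 = -947525$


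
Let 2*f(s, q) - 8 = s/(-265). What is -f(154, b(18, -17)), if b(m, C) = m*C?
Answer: -983/265 ≈ -3.7094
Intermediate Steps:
b(m, C) = C*m
f(s, q) = 4 - s/530 (f(s, q) = 4 + (s/(-265))/2 = 4 + (s*(-1/265))/2 = 4 + (-s/265)/2 = 4 - s/530)
-f(154, b(18, -17)) = -(4 - 1/530*154) = -(4 - 77/265) = -1*983/265 = -983/265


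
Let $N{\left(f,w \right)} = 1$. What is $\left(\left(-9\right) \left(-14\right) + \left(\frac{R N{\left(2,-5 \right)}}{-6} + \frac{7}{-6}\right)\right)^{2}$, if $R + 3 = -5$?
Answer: $\frac{573049}{36} \approx 15918.0$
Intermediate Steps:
$R = -8$ ($R = -3 - 5 = -8$)
$\left(\left(-9\right) \left(-14\right) + \left(\frac{R N{\left(2,-5 \right)}}{-6} + \frac{7}{-6}\right)\right)^{2} = \left(\left(-9\right) \left(-14\right) + \left(\frac{\left(-8\right) 1}{-6} + \frac{7}{-6}\right)\right)^{2} = \left(126 + \left(\left(-8\right) \left(- \frac{1}{6}\right) + 7 \left(- \frac{1}{6}\right)\right)\right)^{2} = \left(126 + \left(\frac{4}{3} - \frac{7}{6}\right)\right)^{2} = \left(126 + \frac{1}{6}\right)^{2} = \left(\frac{757}{6}\right)^{2} = \frac{573049}{36}$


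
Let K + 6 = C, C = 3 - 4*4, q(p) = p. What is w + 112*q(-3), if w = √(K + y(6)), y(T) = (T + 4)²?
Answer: -327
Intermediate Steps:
C = -13 (C = 3 - 16 = -13)
y(T) = (4 + T)²
K = -19 (K = -6 - 13 = -19)
w = 9 (w = √(-19 + (4 + 6)²) = √(-19 + 10²) = √(-19 + 100) = √81 = 9)
w + 112*q(-3) = 9 + 112*(-3) = 9 - 336 = -327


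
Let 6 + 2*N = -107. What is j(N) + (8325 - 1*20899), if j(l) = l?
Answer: -25261/2 ≈ -12631.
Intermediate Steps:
N = -113/2 (N = -3 + (1/2)*(-107) = -3 - 107/2 = -113/2 ≈ -56.500)
j(N) + (8325 - 1*20899) = -113/2 + (8325 - 1*20899) = -113/2 + (8325 - 20899) = -113/2 - 12574 = -25261/2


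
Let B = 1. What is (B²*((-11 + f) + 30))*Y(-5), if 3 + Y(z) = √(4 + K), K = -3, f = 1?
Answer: -40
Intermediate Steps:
Y(z) = -2 (Y(z) = -3 + √(4 - 3) = -3 + √1 = -3 + 1 = -2)
(B²*((-11 + f) + 30))*Y(-5) = (1²*((-11 + 1) + 30))*(-2) = (1*(-10 + 30))*(-2) = (1*20)*(-2) = 20*(-2) = -40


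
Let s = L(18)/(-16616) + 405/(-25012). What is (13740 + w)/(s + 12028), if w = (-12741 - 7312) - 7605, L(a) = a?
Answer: -361519521116/312426394205 ≈ -1.1571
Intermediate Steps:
s = -448731/25974962 (s = 18/(-16616) + 405/(-25012) = 18*(-1/16616) + 405*(-1/25012) = -9/8308 - 405/25012 = -448731/25974962 ≈ -0.017276)
w = -27658 (w = -20053 - 7605 = -27658)
(13740 + w)/(s + 12028) = (13740 - 27658)/(-448731/25974962 + 12028) = -13918/312426394205/25974962 = -13918*25974962/312426394205 = -361519521116/312426394205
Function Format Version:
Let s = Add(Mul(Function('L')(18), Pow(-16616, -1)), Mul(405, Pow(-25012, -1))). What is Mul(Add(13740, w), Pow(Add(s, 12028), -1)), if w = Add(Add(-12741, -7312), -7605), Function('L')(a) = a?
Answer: Rational(-361519521116, 312426394205) ≈ -1.1571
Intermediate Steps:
s = Rational(-448731, 25974962) (s = Add(Mul(18, Pow(-16616, -1)), Mul(405, Pow(-25012, -1))) = Add(Mul(18, Rational(-1, 16616)), Mul(405, Rational(-1, 25012))) = Add(Rational(-9, 8308), Rational(-405, 25012)) = Rational(-448731, 25974962) ≈ -0.017276)
w = -27658 (w = Add(-20053, -7605) = -27658)
Mul(Add(13740, w), Pow(Add(s, 12028), -1)) = Mul(Add(13740, -27658), Pow(Add(Rational(-448731, 25974962), 12028), -1)) = Mul(-13918, Pow(Rational(312426394205, 25974962), -1)) = Mul(-13918, Rational(25974962, 312426394205)) = Rational(-361519521116, 312426394205)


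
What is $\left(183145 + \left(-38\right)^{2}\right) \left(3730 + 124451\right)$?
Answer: $23660802609$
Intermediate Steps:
$\left(183145 + \left(-38\right)^{2}\right) \left(3730 + 124451\right) = \left(183145 + 1444\right) 128181 = 184589 \cdot 128181 = 23660802609$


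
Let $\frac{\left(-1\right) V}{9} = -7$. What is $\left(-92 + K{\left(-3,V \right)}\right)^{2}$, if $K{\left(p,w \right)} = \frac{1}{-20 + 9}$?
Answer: $\frac{1026169}{121} \approx 8480.7$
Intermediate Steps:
$V = 63$ ($V = \left(-9\right) \left(-7\right) = 63$)
$K{\left(p,w \right)} = - \frac{1}{11}$ ($K{\left(p,w \right)} = \frac{1}{-11} = - \frac{1}{11}$)
$\left(-92 + K{\left(-3,V \right)}\right)^{2} = \left(-92 - \frac{1}{11}\right)^{2} = \left(- \frac{1013}{11}\right)^{2} = \frac{1026169}{121}$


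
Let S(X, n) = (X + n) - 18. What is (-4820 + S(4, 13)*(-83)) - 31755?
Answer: -36492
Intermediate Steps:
S(X, n) = -18 + X + n
(-4820 + S(4, 13)*(-83)) - 31755 = (-4820 + (-18 + 4 + 13)*(-83)) - 31755 = (-4820 - 1*(-83)) - 31755 = (-4820 + 83) - 31755 = -4737 - 31755 = -36492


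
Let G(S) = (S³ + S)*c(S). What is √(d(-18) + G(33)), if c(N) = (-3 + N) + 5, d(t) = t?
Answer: 2*√314733 ≈ 1122.0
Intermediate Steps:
c(N) = 2 + N
G(S) = (2 + S)*(S + S³) (G(S) = (S³ + S)*(2 + S) = (S + S³)*(2 + S) = (2 + S)*(S + S³))
√(d(-18) + G(33)) = √(-18 + 33*(1 + 33²)*(2 + 33)) = √(-18 + 33*(1 + 1089)*35) = √(-18 + 33*1090*35) = √(-18 + 1258950) = √1258932 = 2*√314733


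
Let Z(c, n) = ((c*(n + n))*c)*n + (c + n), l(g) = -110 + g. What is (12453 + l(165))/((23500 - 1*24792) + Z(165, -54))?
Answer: 12508/158775019 ≈ 7.8778e-5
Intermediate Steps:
Z(c, n) = c + n + 2*c²*n² (Z(c, n) = ((c*(2*n))*c)*n + (c + n) = ((2*c*n)*c)*n + (c + n) = (2*n*c²)*n + (c + n) = 2*c²*n² + (c + n) = c + n + 2*c²*n²)
(12453 + l(165))/((23500 - 1*24792) + Z(165, -54)) = (12453 + (-110 + 165))/((23500 - 1*24792) + (165 - 54 + 2*165²*(-54)²)) = (12453 + 55)/((23500 - 24792) + (165 - 54 + 2*27225*2916)) = 12508/(-1292 + (165 - 54 + 158776200)) = 12508/(-1292 + 158776311) = 12508/158775019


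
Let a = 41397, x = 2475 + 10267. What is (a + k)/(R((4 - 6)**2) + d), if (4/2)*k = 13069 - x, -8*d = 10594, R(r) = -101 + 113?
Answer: -166242/5249 ≈ -31.671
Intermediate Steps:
R(r) = 12
x = 12742
d = -5297/4 (d = -1/8*10594 = -5297/4 ≈ -1324.3)
k = 327/2 (k = (13069 - 1*12742)/2 = (13069 - 12742)/2 = (1/2)*327 = 327/2 ≈ 163.50)
(a + k)/(R((4 - 6)**2) + d) = (41397 + 327/2)/(12 - 5297/4) = 83121/(2*(-5249/4)) = (83121/2)*(-4/5249) = -166242/5249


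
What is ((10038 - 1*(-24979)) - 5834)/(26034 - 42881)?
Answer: -29183/16847 ≈ -1.7322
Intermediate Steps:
((10038 - 1*(-24979)) - 5834)/(26034 - 42881) = ((10038 + 24979) - 5834)/(-16847) = (35017 - 5834)*(-1/16847) = 29183*(-1/16847) = -29183/16847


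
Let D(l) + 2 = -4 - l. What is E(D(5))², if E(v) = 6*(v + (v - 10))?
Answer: 36864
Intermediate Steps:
D(l) = -6 - l (D(l) = -2 + (-4 - l) = -6 - l)
E(v) = -60 + 12*v (E(v) = 6*(v + (-10 + v)) = 6*(-10 + 2*v) = -60 + 12*v)
E(D(5))² = (-60 + 12*(-6 - 1*5))² = (-60 + 12*(-6 - 5))² = (-60 + 12*(-11))² = (-60 - 132)² = (-192)² = 36864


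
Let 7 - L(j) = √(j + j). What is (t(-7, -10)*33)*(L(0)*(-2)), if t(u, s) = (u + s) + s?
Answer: 12474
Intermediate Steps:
t(u, s) = u + 2*s (t(u, s) = (s + u) + s = u + 2*s)
L(j) = 7 - √2*√j (L(j) = 7 - √(j + j) = 7 - √(2*j) = 7 - √2*√j)
(t(-7, -10)*33)*(L(0)*(-2)) = ((-7 + 2*(-10))*33)*((7 - √2*√0)*(-2)) = ((-7 - 20)*33)*((7 - 1*√2*0)*(-2)) = (-27*33)*((7 + 0)*(-2)) = -6237*(-2) = -891*(-14) = 12474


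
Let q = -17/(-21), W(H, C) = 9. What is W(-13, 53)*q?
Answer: 51/7 ≈ 7.2857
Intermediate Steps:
q = 17/21 (q = -17*(-1/21) = 17/21 ≈ 0.80952)
W(-13, 53)*q = 9*(17/21) = 51/7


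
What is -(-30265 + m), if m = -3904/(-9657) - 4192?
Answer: 332747345/9657 ≈ 34457.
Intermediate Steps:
m = -40478240/9657 (m = -3904*(-1/9657) - 4192 = 3904/9657 - 4192 = -40478240/9657 ≈ -4191.6)
-(-30265 + m) = -(-30265 - 40478240/9657) = -1*(-332747345/9657) = 332747345/9657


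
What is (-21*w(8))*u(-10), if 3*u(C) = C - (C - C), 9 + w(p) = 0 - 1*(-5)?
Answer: -280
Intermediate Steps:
w(p) = -4 (w(p) = -9 + (0 - 1*(-5)) = -9 + (0 + 5) = -9 + 5 = -4)
u(C) = C/3 (u(C) = (C - (C - C))/3 = (C - 1*0)/3 = (C + 0)/3 = C/3)
(-21*w(8))*u(-10) = (-21*(-4))*((⅓)*(-10)) = 84*(-10/3) = -280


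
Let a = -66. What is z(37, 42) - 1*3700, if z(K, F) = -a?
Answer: -3634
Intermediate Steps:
z(K, F) = 66 (z(K, F) = -1*(-66) = 66)
z(37, 42) - 1*3700 = 66 - 1*3700 = 66 - 3700 = -3634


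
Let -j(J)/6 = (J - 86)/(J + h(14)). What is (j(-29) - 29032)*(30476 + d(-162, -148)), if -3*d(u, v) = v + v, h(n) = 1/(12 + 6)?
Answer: -1388526350608/1563 ≈ -8.8837e+8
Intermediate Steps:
h(n) = 1/18
d(u, v) = -2*v/3 (d(u, v) = -(v + v)/3 = -2*v/3)
j(J) = -6*(-86 + J)/(1/18 + J) (j(J) = -6*(J - 86)/(J + 1/18) = -6*(-86 + J)/(1/18 + J))
(j(-29) - 29032)*(30476 + d(-162, -148)) = (108*(86 - 1*(-29))/(1 + 18*(-29)) - 29032)*(30476 - ⅔*(-148)) = (108*(86 + 29)/(1 - 522) - 29032)*(30476 + 296/3) = (108*115/(-521) - 29032)*(91724/3) = (108*(-1/521)*115 - 29032)*(91724/3) = (-12420/521 - 29032)*(91724/3) = -15138092/521*91724/3 = -1388526350608/1563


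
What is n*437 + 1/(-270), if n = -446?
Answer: -52623541/270 ≈ -1.9490e+5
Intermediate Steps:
n*437 + 1/(-270) = -446*437 + 1/(-270) = -194902 - 1/270 = -52623541/270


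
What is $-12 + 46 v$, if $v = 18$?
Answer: $816$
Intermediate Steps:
$-12 + 46 v = -12 + 46 \cdot 18 = -12 + 828 = 816$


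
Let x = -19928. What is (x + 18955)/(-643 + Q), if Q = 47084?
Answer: -973/46441 ≈ -0.020951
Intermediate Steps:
(x + 18955)/(-643 + Q) = (-19928 + 18955)/(-643 + 47084) = -973/46441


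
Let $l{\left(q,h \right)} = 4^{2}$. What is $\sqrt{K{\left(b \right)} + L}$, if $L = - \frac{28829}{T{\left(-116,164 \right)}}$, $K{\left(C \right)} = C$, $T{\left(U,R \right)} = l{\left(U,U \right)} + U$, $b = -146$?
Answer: $\frac{3 \sqrt{1581}}{10} \approx 11.929$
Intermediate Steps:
$l{\left(q,h \right)} = 16$
$T{\left(U,R \right)} = 16 + U$
$L = \frac{28829}{100}$ ($L = - \frac{28829}{16 - 116} = - \frac{28829}{-100} = \left(-28829\right) \left(- \frac{1}{100}\right) = \frac{28829}{100} \approx 288.29$)
$\sqrt{K{\left(b \right)} + L} = \sqrt{-146 + \frac{28829}{100}} = \sqrt{\frac{14229}{100}} = \frac{3 \sqrt{1581}}{10}$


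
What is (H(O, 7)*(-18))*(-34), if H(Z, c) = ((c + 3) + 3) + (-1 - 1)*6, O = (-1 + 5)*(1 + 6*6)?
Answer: 612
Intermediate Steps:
O = 148 (O = 4*(1 + 36) = 4*37 = 148)
H(Z, c) = -6 + c (H(Z, c) = ((3 + c) + 3) - 2*6 = (6 + c) - 12 = -6 + c)
(H(O, 7)*(-18))*(-34) = ((-6 + 7)*(-18))*(-34) = (1*(-18))*(-34) = -18*(-34) = 612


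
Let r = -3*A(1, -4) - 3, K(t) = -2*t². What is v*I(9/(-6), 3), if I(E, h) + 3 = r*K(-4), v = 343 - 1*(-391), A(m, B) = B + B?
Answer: -495450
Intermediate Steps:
A(m, B) = 2*B
v = 734 (v = 343 + 391 = 734)
r = 21 (r = -6*(-4) - 3 = -3*(-8) - 3 = 24 - 3 = 21)
I(E, h) = -675 (I(E, h) = -3 + 21*(-2*(-4)²) = -3 + 21*(-2*16) = -3 + 21*(-32) = -3 - 672 = -675)
v*I(9/(-6), 3) = 734*(-675) = -495450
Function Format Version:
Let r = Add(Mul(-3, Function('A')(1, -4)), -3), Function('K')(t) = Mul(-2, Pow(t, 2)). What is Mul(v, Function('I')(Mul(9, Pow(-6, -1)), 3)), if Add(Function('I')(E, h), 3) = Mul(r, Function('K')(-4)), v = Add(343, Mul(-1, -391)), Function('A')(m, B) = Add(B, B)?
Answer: -495450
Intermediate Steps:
Function('A')(m, B) = Mul(2, B)
v = 734 (v = Add(343, 391) = 734)
r = 21 (r = Add(Mul(-3, Mul(2, -4)), -3) = Add(Mul(-3, -8), -3) = Add(24, -3) = 21)
Function('I')(E, h) = -675 (Function('I')(E, h) = Add(-3, Mul(21, Mul(-2, Pow(-4, 2)))) = Add(-3, Mul(21, Mul(-2, 16))) = Add(-3, Mul(21, -32)) = Add(-3, -672) = -675)
Mul(v, Function('I')(Mul(9, Pow(-6, -1)), 3)) = Mul(734, -675) = -495450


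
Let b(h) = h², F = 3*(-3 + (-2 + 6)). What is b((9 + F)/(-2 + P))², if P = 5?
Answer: 256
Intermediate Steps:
F = 3 (F = 3*(-3 + 4) = 3*1 = 3)
b((9 + F)/(-2 + P))² = (((9 + 3)/(-2 + 5))²)² = ((12/3)²)² = ((12*(⅓))²)² = (4²)² = 16² = 256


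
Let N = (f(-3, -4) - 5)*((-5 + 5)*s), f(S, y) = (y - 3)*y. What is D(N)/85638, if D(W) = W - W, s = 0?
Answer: 0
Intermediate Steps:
f(S, y) = y*(-3 + y) (f(S, y) = (-3 + y)*y = y*(-3 + y))
N = 0 (N = (-4*(-3 - 4) - 5)*((-5 + 5)*0) = (-4*(-7) - 5)*(0*0) = (28 - 5)*0 = 23*0 = 0)
D(W) = 0
D(N)/85638 = 0/85638 = 0*(1/85638) = 0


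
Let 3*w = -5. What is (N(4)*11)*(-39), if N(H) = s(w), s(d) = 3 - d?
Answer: -2002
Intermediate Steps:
w = -5/3 (w = (⅓)*(-5) = -5/3 ≈ -1.6667)
N(H) = 14/3 (N(H) = 3 - 1*(-5/3) = 3 + 5/3 = 14/3)
(N(4)*11)*(-39) = ((14/3)*11)*(-39) = (154/3)*(-39) = -2002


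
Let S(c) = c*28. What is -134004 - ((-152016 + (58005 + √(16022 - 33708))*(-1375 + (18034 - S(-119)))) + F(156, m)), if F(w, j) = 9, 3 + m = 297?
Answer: -1159559952 - 19991*I*√17686 ≈ -1.1596e+9 - 2.6586e+6*I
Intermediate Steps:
S(c) = 28*c
m = 294 (m = -3 + 297 = 294)
-134004 - ((-152016 + (58005 + √(16022 - 33708))*(-1375 + (18034 - S(-119)))) + F(156, m)) = -134004 - ((-152016 + (58005 + √(16022 - 33708))*(-1375 + (18034 - 28*(-119)))) + 9) = -134004 - ((-152016 + (58005 + √(-17686))*(-1375 + (18034 - 1*(-3332)))) + 9) = -134004 - ((-152016 + (58005 + I*√17686)*(-1375 + (18034 + 3332))) + 9) = -134004 - ((-152016 + (58005 + I*√17686)*(-1375 + 21366)) + 9) = -134004 - ((-152016 + (58005 + I*√17686)*19991) + 9) = -134004 - ((-152016 + (1159577955 + 19991*I*√17686)) + 9) = -134004 - ((1159425939 + 19991*I*√17686) + 9) = -134004 - (1159425948 + 19991*I*√17686) = -134004 + (-1159425948 - 19991*I*√17686) = -1159559952 - 19991*I*√17686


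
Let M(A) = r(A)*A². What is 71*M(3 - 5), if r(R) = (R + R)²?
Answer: 4544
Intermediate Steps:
r(R) = 4*R² (r(R) = (2*R)² = 4*R²)
M(A) = 4*A⁴ (M(A) = (4*A²)*A² = 4*A⁴)
71*M(3 - 5) = 71*(4*(3 - 5)⁴) = 71*(4*(-2)⁴) = 71*(4*16) = 71*64 = 4544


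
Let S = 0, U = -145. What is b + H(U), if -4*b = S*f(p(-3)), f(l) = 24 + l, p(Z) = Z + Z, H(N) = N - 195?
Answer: -340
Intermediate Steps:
H(N) = -195 + N
p(Z) = 2*Z
b = 0 (b = -0*(24 + 2*(-3)) = -0*(24 - 6) = -0*18 = -¼*0 = 0)
b + H(U) = 0 + (-195 - 145) = 0 - 340 = -340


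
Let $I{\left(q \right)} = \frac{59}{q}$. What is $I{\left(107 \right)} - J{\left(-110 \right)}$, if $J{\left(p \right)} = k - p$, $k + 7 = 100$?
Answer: $- \frac{21662}{107} \approx -202.45$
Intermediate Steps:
$k = 93$ ($k = -7 + 100 = 93$)
$J{\left(p \right)} = 93 - p$
$I{\left(107 \right)} - J{\left(-110 \right)} = \frac{59}{107} - \left(93 - -110\right) = 59 \cdot \frac{1}{107} - \left(93 + 110\right) = \frac{59}{107} - 203 = - \frac{21662}{107}$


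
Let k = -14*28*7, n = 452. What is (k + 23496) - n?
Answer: 20300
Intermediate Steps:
k = -2744 (k = -392*7 = -2744)
(k + 23496) - n = (-2744 + 23496) - 1*452 = 20752 - 452 = 20300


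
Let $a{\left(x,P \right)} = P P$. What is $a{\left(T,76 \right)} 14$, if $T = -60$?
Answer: $80864$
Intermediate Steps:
$a{\left(x,P \right)} = P^{2}$
$a{\left(T,76 \right)} 14 = 76^{2} \cdot 14 = 5776 \cdot 14 = 80864$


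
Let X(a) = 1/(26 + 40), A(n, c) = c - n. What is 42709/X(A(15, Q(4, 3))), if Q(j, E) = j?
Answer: 2818794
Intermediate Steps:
X(a) = 1/66
42709/X(A(15, Q(4, 3))) = 42709/(1/66) = 42709*66 = 2818794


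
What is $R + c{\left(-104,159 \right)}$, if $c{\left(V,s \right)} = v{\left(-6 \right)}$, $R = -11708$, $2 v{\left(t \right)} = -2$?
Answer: $-11709$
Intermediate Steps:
$v{\left(t \right)} = -1$ ($v{\left(t \right)} = \frac{1}{2} \left(-2\right) = -1$)
$c{\left(V,s \right)} = -1$
$R + c{\left(-104,159 \right)} = -11708 - 1 = -11709$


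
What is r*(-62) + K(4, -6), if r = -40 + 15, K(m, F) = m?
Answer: 1554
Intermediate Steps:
r = -25
r*(-62) + K(4, -6) = -25*(-62) + 4 = 1550 + 4 = 1554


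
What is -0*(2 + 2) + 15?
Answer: 15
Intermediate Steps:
-0*(2 + 2) + 15 = -0*4 + 15 = -48*0 + 15 = 0 + 15 = 15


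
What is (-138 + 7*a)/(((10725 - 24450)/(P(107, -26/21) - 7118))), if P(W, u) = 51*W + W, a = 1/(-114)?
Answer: -4076401/260775 ≈ -15.632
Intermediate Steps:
a = -1/114 ≈ -0.0087719
P(W, u) = 52*W
(-138 + 7*a)/(((10725 - 24450)/(P(107, -26/21) - 7118))) = (-138 + 7*(-1/114))/(((10725 - 24450)/(52*107 - 7118))) = (-138 - 7/114)/((-13725/(5564 - 7118))) = -15739/(114*((-13725/(-1554)))) = -15739/(114*((-13725*(-1/1554)))) = -15739/(114*4575/518) = -15739/114*518/4575 = -4076401/260775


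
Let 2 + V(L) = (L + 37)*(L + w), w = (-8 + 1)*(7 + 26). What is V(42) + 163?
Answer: -14770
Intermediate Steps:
w = -231 (w = -7*33 = -231)
V(L) = -2 + (-231 + L)*(37 + L) (V(L) = -2 + (L + 37)*(L - 231) = -2 + (37 + L)*(-231 + L) = -2 + (-231 + L)*(37 + L))
V(42) + 163 = (-8549 + 42² - 194*42) + 163 = (-8549 + 1764 - 8148) + 163 = -14933 + 163 = -14770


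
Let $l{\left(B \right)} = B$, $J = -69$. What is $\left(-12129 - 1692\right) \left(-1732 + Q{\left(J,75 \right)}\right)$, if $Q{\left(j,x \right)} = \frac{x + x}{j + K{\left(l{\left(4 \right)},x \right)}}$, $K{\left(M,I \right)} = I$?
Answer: $23592447$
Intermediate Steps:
$Q{\left(j,x \right)} = \frac{2 x}{j + x}$ ($Q{\left(j,x \right)} = \frac{x + x}{j + x} = \frac{2 x}{j + x}$)
$\left(-12129 - 1692\right) \left(-1732 + Q{\left(J,75 \right)}\right) = \left(-12129 - 1692\right) \left(-1732 + 2 \cdot 75 \frac{1}{-69 + 75}\right) = - 13821 \left(-1732 + 2 \cdot 75 \cdot \frac{1}{6}\right) = - 13821 \left(-1732 + 25\right) = \left(-13821\right) \left(-1707\right) = 23592447$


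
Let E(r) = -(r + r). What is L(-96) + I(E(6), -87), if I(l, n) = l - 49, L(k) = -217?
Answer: -278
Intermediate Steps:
E(r) = -2*r
I(l, n) = -49 + l
L(-96) + I(E(6), -87) = -217 + (-49 - 2*6) = -217 + (-49 - 12) = -217 - 61 = -278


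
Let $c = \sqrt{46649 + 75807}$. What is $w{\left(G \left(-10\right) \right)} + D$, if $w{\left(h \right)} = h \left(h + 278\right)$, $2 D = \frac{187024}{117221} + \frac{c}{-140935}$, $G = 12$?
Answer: $- \frac{2222416648}{117221} - \frac{\sqrt{30614}}{140935} \approx -18959.0$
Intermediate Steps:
$c = 2 \sqrt{30614}$ ($c = \sqrt{122456} = 2 \sqrt{30614} \approx 349.94$)
$D = \frac{93512}{117221} - \frac{\sqrt{30614}}{140935}$ ($D = \frac{\frac{187024}{117221} + \frac{2 \sqrt{30614}}{-140935}}{2} = \frac{187024 \cdot \frac{1}{117221} + 2 \sqrt{30614} \left(- \frac{1}{140935}\right)}{2} = \frac{\frac{187024}{117221} - \frac{2 \sqrt{30614}}{140935}}{2} = \frac{93512}{117221} - \frac{\sqrt{30614}}{140935} \approx 0.7965$)
$w{\left(h \right)} = h \left(278 + h\right)$
$w{\left(G \left(-10\right) \right)} + D = 12 \left(-10\right) \left(278 + 12 \left(-10\right)\right) + \left(\frac{93512}{117221} - \frac{\sqrt{30614}}{140935}\right) = - 120 \left(278 - 120\right) + \left(\frac{93512}{117221} - \frac{\sqrt{30614}}{140935}\right) = \left(-120\right) 158 + \left(\frac{93512}{117221} - \frac{\sqrt{30614}}{140935}\right) = -18960 + \left(\frac{93512}{117221} - \frac{\sqrt{30614}}{140935}\right) = - \frac{2222416648}{117221} - \frac{\sqrt{30614}}{140935}$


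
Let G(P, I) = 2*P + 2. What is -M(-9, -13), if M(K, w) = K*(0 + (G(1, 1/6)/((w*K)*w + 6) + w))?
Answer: -59097/505 ≈ -117.02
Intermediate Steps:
G(P, I) = 2 + 2*P
M(K, w) = K*(w + 4/(6 + K*w²)) (M(K, w) = K*(0 + ((2 + 2*1)/((w*K)*w + 6) + w)) = K*(0 + ((2 + 2)/((K*w)*w + 6) + w)) = K*(0 + (4/(K*w² + 6) + w)) = K*(0 + (4/(6 + K*w²) + w)) = K*(0 + (w + 4/(6 + K*w²))) = K*(w + 4/(6 + K*w²)))
-M(-9, -13) = -(-9)*(4 + 6*(-13) - 9*(-13)³)/(6 - 9*(-13)²) = -(-9)*(4 - 78 - 9*(-2197))/(6 - 9*169) = -(-9)*(4 - 78 + 19773)/(6 - 1521) = -(-9)*19699/(-1515) = -(-9)*(-1)*19699/1515 = -1*59097/505 = -59097/505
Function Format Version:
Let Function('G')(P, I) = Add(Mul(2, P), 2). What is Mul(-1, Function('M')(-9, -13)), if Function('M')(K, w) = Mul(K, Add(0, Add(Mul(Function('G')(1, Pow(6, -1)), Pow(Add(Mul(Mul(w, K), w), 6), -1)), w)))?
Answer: Rational(-59097, 505) ≈ -117.02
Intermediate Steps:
Function('G')(P, I) = Add(2, Mul(2, P))
Function('M')(K, w) = Mul(K, Add(w, Mul(4, Pow(Add(6, Mul(K, Pow(w, 2))), -1)))) (Function('M')(K, w) = Mul(K, Add(0, Add(Mul(Add(2, Mul(2, 1)), Pow(Add(Mul(Mul(w, K), w), 6), -1)), w))) = Mul(K, Add(0, Add(Mul(Add(2, 2), Pow(Add(Mul(Mul(K, w), w), 6), -1)), w))) = Mul(K, Add(0, Add(Mul(4, Pow(Add(Mul(K, Pow(w, 2)), 6), -1)), w))) = Mul(K, Add(0, Add(Mul(4, Pow(Add(6, Mul(K, Pow(w, 2))), -1)), w))) = Mul(K, Add(0, Add(w, Mul(4, Pow(Add(6, Mul(K, Pow(w, 2))), -1))))) = Mul(K, Add(w, Mul(4, Pow(Add(6, Mul(K, Pow(w, 2))), -1)))))
Mul(-1, Function('M')(-9, -13)) = Mul(-1, Mul(-9, Pow(Add(6, Mul(-9, Pow(-13, 2))), -1), Add(4, Mul(6, -13), Mul(-9, Pow(-13, 3))))) = Mul(-1, Mul(-9, Pow(Add(6, Mul(-9, 169)), -1), Add(4, -78, Mul(-9, -2197)))) = Mul(-1, Mul(-9, Pow(Add(6, -1521), -1), Add(4, -78, 19773))) = Mul(-1, Mul(-9, Pow(-1515, -1), 19699)) = Mul(-1, Mul(-9, Rational(-1, 1515), 19699)) = Mul(-1, Rational(59097, 505)) = Rational(-59097, 505)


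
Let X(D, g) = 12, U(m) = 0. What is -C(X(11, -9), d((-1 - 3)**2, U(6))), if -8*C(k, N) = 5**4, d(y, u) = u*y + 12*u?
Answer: 625/8 ≈ 78.125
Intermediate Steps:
d(y, u) = 12*u + u*y
C(k, N) = -625/8 (C(k, N) = -1/8*5**4 = -1/8*625 = -625/8)
-C(X(11, -9), d((-1 - 3)**2, U(6))) = -1*(-625/8) = 625/8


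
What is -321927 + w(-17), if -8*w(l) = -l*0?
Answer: -321927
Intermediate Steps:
w(l) = 0 (w(l) = -(-l)*0/8 = -1/8*0 = 0)
-321927 + w(-17) = -321927 + 0 = -321927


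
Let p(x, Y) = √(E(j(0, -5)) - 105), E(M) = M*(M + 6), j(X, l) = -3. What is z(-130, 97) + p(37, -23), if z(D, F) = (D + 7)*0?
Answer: I*√114 ≈ 10.677*I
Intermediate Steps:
z(D, F) = 0 (z(D, F) = (7 + D)*0 = 0)
E(M) = M*(6 + M)
p(x, Y) = I*√114 (p(x, Y) = √(-3*(6 - 3) - 105) = √(-3*3 - 105) = √(-9 - 105) = √(-114) = I*√114)
z(-130, 97) + p(37, -23) = 0 + I*√114 = I*√114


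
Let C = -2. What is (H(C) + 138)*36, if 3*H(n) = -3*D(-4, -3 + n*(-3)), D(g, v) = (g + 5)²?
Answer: 4932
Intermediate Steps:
D(g, v) = (5 + g)²
H(n) = -1 (H(n) = (-3*(5 - 4)²)/3 = (-3*1²)/3 = (-3*1)/3 = (⅓)*(-3) = -1)
(H(C) + 138)*36 = (-1 + 138)*36 = 137*36 = 4932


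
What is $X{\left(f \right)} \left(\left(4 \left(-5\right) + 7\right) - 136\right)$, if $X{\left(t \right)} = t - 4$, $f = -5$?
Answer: $1341$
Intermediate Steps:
$X{\left(t \right)} = -4 + t$
$X{\left(f \right)} \left(\left(4 \left(-5\right) + 7\right) - 136\right) = \left(-4 - 5\right) \left(\left(4 \left(-5\right) + 7\right) - 136\right) = - 9 \left(\left(-20 + 7\right) - 136\right) = - 9 \left(-13 - 136\right) = \left(-9\right) \left(-149\right) = 1341$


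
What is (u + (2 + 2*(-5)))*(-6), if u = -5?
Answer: 78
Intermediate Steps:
(u + (2 + 2*(-5)))*(-6) = (-5 + (2 + 2*(-5)))*(-6) = (-5 + (2 - 10))*(-6) = (-5 - 8)*(-6) = -13*(-6) = 78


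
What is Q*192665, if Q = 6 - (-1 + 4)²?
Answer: -577995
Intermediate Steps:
Q = -3 (Q = 6 - 1*3² = 6 - 1*9 = 6 - 9 = -3)
Q*192665 = -3*192665 = -577995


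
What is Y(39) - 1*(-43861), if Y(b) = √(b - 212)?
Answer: 43861 + I*√173 ≈ 43861.0 + 13.153*I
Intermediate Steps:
Y(b) = √(-212 + b)
Y(39) - 1*(-43861) = √(-212 + 39) - 1*(-43861) = √(-173) + 43861 = I*√173 + 43861 = 43861 + I*√173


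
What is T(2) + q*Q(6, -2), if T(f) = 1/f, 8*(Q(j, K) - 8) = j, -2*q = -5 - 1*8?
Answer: 459/8 ≈ 57.375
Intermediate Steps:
q = 13/2 (q = -(-5 - 1*8)/2 = -(-5 - 8)/2 = -½*(-13) = 13/2 ≈ 6.5000)
Q(j, K) = 8 + j/8
T(2) + q*Q(6, -2) = 1/2 + 13*(8 + (⅛)*6)/2 = ½ + 13*(8 + ¾)/2 = ½ + (13/2)*(35/4) = ½ + 455/8 = 459/8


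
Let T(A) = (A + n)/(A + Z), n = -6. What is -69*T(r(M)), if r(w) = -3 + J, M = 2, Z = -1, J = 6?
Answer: 207/2 ≈ 103.50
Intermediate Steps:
r(w) = 3 (r(w) = -3 + 6 = 3)
T(A) = (-6 + A)/(-1 + A) (T(A) = (A - 6)/(A - 1) = (-6 + A)/(-1 + A))
-69*T(r(M)) = -69*(-6 + 3)/(-1 + 3) = -69*(-3)/2 = -69*(-3/2) = 207/2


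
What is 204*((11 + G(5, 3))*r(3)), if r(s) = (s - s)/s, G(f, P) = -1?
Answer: 0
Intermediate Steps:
r(s) = 0 (r(s) = 0/s = 0)
204*((11 + G(5, 3))*r(3)) = 204*((11 - 1)*0) = 204*(10*0) = 204*0 = 0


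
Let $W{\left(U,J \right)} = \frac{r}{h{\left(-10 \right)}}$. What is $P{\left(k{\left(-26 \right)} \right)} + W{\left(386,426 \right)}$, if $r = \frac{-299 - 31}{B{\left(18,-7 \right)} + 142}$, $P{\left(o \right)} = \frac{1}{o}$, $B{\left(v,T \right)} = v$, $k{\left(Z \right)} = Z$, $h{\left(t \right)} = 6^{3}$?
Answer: $- \frac{719}{14976} \approx -0.04801$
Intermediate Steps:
$h{\left(t \right)} = 216$
$r = - \frac{33}{16}$ ($r = \frac{-299 - 31}{18 + 142} = - \frac{330}{160} = \left(-330\right) \frac{1}{160} = - \frac{33}{16} \approx -2.0625$)
$W{\left(U,J \right)} = - \frac{11}{1152}$ ($W{\left(U,J \right)} = - \frac{33}{16 \cdot 216} = \left(- \frac{33}{16}\right) \frac{1}{216} = - \frac{11}{1152}$)
$P{\left(k{\left(-26 \right)} \right)} + W{\left(386,426 \right)} = \frac{1}{-26} - \frac{11}{1152} = - \frac{1}{26} - \frac{11}{1152} = - \frac{719}{14976}$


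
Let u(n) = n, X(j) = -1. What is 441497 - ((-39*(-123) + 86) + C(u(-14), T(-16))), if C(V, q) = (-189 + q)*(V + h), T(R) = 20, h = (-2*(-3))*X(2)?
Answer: 433234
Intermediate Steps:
h = -6 (h = -2*(-3)*(-1) = 6*(-1) = -6)
C(V, q) = (-189 + q)*(-6 + V) (C(V, q) = (-189 + q)*(V - 6) = (-189 + q)*(-6 + V))
441497 - ((-39*(-123) + 86) + C(u(-14), T(-16))) = 441497 - ((-39*(-123) + 86) + (1134 - 189*(-14) - 6*20 - 14*20)) = 441497 - ((4797 + 86) + (1134 + 2646 - 120 - 280)) = 441497 - (4883 + 3380) = 441497 - 1*8263 = 441497 - 8263 = 433234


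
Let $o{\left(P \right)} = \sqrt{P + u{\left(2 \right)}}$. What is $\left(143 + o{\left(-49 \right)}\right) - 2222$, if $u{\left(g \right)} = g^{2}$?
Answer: $-2079 + 3 i \sqrt{5} \approx -2079.0 + 6.7082 i$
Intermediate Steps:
$o{\left(P \right)} = \sqrt{4 + P}$ ($o{\left(P \right)} = \sqrt{P + 2^{2}} = \sqrt{P + 4} = \sqrt{4 + P}$)
$\left(143 + o{\left(-49 \right)}\right) - 2222 = \left(143 + \sqrt{4 - 49}\right) - 2222 = \left(143 + \sqrt{-45}\right) - 2222 = \left(143 + 3 i \sqrt{5}\right) - 2222 = -2079 + 3 i \sqrt{5}$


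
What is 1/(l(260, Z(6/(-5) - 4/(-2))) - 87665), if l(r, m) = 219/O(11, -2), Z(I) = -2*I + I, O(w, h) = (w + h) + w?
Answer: -20/1753081 ≈ -1.1408e-5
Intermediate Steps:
O(w, h) = h + 2*w (O(w, h) = (h + w) + w = h + 2*w)
Z(I) = -I
l(r, m) = 219/20 (l(r, m) = 219/(-2 + 2*11) = 219/(-2 + 22) = 219/20)
1/(l(260, Z(6/(-5) - 4/(-2))) - 87665) = 1/(219/20 - 87665) = 1/(-1753081/20) = -20/1753081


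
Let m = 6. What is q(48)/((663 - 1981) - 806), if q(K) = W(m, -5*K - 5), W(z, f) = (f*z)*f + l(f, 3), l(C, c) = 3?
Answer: -40017/236 ≈ -169.56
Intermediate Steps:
W(z, f) = 3 + z*f² (W(z, f) = (f*z)*f + 3 = z*f² + 3 = 3 + z*f²)
q(K) = 3 + 6*(-5 - 5*K)² (q(K) = 3 + 6*(-5*K - 5)² = 3 + 6*(-5 - 5*K)²)
q(48)/((663 - 1981) - 806) = (3 + 150*(1 + 48)²)/((663 - 1981) - 806) = (3 + 150*49²)/(-1318 - 806) = (3 + 150*2401)/(-2124) = (3 + 360150)*(-1/2124) = 360153*(-1/2124) = -40017/236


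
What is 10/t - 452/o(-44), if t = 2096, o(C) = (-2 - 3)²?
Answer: -473571/26200 ≈ -18.075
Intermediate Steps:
o(C) = 25 (o(C) = (-5)² = 25)
10/t - 452/o(-44) = 10/2096 - 452/25 = 10*(1/2096) - 452*1/25 = 5/1048 - 452/25 = -473571/26200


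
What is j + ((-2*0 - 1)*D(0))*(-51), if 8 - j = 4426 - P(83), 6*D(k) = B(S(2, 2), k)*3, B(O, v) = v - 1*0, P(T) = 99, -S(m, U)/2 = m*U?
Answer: -4319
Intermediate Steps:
S(m, U) = -2*U*m (S(m, U) = -2*m*U = -2*U*m)
B(O, v) = v (B(O, v) = v + 0 = v)
D(k) = k/2 (D(k) = (k*3)/6 = (3*k)/6 = k/2)
j = -4319 (j = 8 - (4426 - 1*99) = 8 - (4426 - 99) = 8 - 1*4327 = 8 - 4327 = -4319)
j + ((-2*0 - 1)*D(0))*(-51) = -4319 + ((-2*0 - 1)*((½)*0))*(-51) = -4319 + ((0 - 1)*0)*(-51) = -4319 - 1*0*(-51) = -4319 + 0*(-51) = -4319 + 0 = -4319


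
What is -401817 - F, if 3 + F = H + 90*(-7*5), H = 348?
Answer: -399012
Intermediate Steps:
F = -2805 (F = -3 + (348 + 90*(-7*5)) = -3 + (348 + 90*(-35)) = -3 + (348 - 3150) = -3 - 2802 = -2805)
-401817 - F = -401817 - 1*(-2805) = -401817 + 2805 = -399012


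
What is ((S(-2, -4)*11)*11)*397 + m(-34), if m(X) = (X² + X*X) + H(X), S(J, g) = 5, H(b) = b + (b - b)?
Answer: 242463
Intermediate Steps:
H(b) = b (H(b) = b + 0 = b)
m(X) = X + 2*X² (m(X) = (X² + X*X) + X = (X² + X²) + X = 2*X² + X = X + 2*X²)
((S(-2, -4)*11)*11)*397 + m(-34) = ((5*11)*11)*397 - 34*(1 + 2*(-34)) = (55*11)*397 - 34*(1 - 68) = 605*397 - 34*(-67) = 240185 + 2278 = 242463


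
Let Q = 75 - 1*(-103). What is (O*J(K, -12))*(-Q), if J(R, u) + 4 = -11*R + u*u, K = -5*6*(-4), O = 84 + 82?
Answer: 34866640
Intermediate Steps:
Q = 178 (Q = 75 + 103 = 178)
O = 166
K = 120 (K = -30*(-4) = 120)
J(R, u) = -4 + u**2 - 11*R (J(R, u) = -4 + (-11*R + u*u) = -4 + (-11*R + u**2) = -4 + (u**2 - 11*R) = -4 + u**2 - 11*R)
(O*J(K, -12))*(-Q) = (166*(-4 + (-12)**2 - 11*120))*(-1*178) = (166*(-4 + 144 - 1320))*(-178) = (166*(-1180))*(-178) = -195880*(-178) = 34866640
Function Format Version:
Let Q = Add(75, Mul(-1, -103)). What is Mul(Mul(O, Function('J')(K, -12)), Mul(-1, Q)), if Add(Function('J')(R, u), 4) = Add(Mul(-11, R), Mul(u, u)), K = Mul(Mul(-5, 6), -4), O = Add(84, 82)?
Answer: 34866640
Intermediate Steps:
Q = 178 (Q = Add(75, 103) = 178)
O = 166
K = 120 (K = Mul(-30, -4) = 120)
Function('J')(R, u) = Add(-4, Pow(u, 2), Mul(-11, R)) (Function('J')(R, u) = Add(-4, Add(Mul(-11, R), Mul(u, u))) = Add(-4, Add(Mul(-11, R), Pow(u, 2))) = Add(-4, Add(Pow(u, 2), Mul(-11, R))) = Add(-4, Pow(u, 2), Mul(-11, R)))
Mul(Mul(O, Function('J')(K, -12)), Mul(-1, Q)) = Mul(Mul(166, Add(-4, Pow(-12, 2), Mul(-11, 120))), Mul(-1, 178)) = Mul(Mul(166, Add(-4, 144, -1320)), -178) = Mul(Mul(166, -1180), -178) = Mul(-195880, -178) = 34866640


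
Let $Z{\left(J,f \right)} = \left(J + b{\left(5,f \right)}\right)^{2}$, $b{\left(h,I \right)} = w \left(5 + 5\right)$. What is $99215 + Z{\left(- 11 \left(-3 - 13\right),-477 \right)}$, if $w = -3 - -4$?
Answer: $133811$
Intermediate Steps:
$w = 1$ ($w = -3 + 4 = 1$)
$b{\left(h,I \right)} = 10$ ($b{\left(h,I \right)} = 1 \left(5 + 5\right) = 1 \cdot 10 = 10$)
$Z{\left(J,f \right)} = \left(10 + J\right)^{2}$ ($Z{\left(J,f \right)} = \left(J + 10\right)^{2} = \left(10 + J\right)^{2}$)
$99215 + Z{\left(- 11 \left(-3 - 13\right),-477 \right)} = 99215 + \left(10 - 11 \left(-3 - 13\right)\right)^{2} = 99215 + \left(10 - -176\right)^{2} = 99215 + \left(10 + 176\right)^{2} = 99215 + 186^{2} = 99215 + 34596 = 133811$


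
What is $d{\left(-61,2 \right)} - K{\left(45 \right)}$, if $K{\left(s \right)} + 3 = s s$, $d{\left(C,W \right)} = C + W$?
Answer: $-2081$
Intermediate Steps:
$K{\left(s \right)} = -3 + s^{2}$ ($K{\left(s \right)} = -3 + s s = -3 + s^{2}$)
$d{\left(-61,2 \right)} - K{\left(45 \right)} = \left(-61 + 2\right) - \left(-3 + 45^{2}\right) = -59 - \left(-3 + 2025\right) = -59 - 2022 = -2081$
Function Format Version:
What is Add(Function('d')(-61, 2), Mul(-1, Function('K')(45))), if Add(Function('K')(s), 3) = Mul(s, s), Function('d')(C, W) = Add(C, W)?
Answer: -2081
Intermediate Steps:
Function('K')(s) = Add(-3, Pow(s, 2)) (Function('K')(s) = Add(-3, Mul(s, s)) = Add(-3, Pow(s, 2)))
Add(Function('d')(-61, 2), Mul(-1, Function('K')(45))) = Add(Add(-61, 2), Mul(-1, Add(-3, Pow(45, 2)))) = Add(-59, Mul(-1, Add(-3, 2025))) = Add(-59, Mul(-1, 2022)) = Add(-59, -2022) = -2081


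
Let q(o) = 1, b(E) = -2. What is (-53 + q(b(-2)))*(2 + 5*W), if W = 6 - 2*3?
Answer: -104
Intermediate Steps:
W = 0 (W = 6 - 6 = 0)
(-53 + q(b(-2)))*(2 + 5*W) = (-53 + 1)*(2 + 5*0) = -52*(2 + 0) = -52*2 = -104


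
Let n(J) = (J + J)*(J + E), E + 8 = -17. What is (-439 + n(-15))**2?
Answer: 579121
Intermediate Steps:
E = -25 (E = -8 - 17 = -25)
n(J) = 2*J*(-25 + J) (n(J) = (J + J)*(J - 25) = (2*J)*(-25 + J) = 2*J*(-25 + J))
(-439 + n(-15))**2 = (-439 + 2*(-15)*(-25 - 15))**2 = (-439 + 2*(-15)*(-40))**2 = (-439 + 1200)**2 = 761**2 = 579121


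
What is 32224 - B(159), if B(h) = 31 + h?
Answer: 32034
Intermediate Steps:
32224 - B(159) = 32224 - (31 + 159) = 32224 - 1*190 = 32224 - 190 = 32034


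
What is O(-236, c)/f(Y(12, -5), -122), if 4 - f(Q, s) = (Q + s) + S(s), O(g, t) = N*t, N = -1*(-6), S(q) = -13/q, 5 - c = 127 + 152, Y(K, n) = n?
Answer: -66856/5323 ≈ -12.560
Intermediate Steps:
c = -274 (c = 5 - (127 + 152) = 5 - 1*279 = 5 - 279 = -274)
N = 6
O(g, t) = 6*t
f(Q, s) = 4 - Q - s + 13/s (f(Q, s) = 4 - ((Q + s) - 13/s) = 4 - (Q + s - 13/s) = 4 + (-Q - s + 13/s) = 4 - Q - s + 13/s)
O(-236, c)/f(Y(12, -5), -122) = (6*(-274))/(4 - 1*(-5) - 1*(-122) + 13/(-122)) = -1644/(4 + 5 + 122 + 13*(-1/122)) = -1644/(4 + 5 + 122 - 13/122) = -1644/15969/122 = -1644*122/15969 = -66856/5323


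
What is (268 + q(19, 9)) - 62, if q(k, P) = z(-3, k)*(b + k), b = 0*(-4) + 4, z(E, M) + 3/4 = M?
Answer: 2503/4 ≈ 625.75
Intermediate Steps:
z(E, M) = -¾ + M
b = 4 (b = 0 + 4 = 4)
q(k, P) = (4 + k)*(-¾ + k) (q(k, P) = (-¾ + k)*(4 + k) = (4 + k)*(-¾ + k))
(268 + q(19, 9)) - 62 = (268 + (-3 + 4*19)*(4 + 19)/4) - 62 = (268 + (¼)*(-3 + 76)*23) - 62 = (268 + (¼)*73*23) - 62 = (268 + 1679/4) - 62 = 2751/4 - 62 = 2503/4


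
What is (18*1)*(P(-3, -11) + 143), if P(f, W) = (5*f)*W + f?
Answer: 5490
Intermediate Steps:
P(f, W) = f + 5*W*f (P(f, W) = 5*W*f + f = f + 5*W*f)
(18*1)*(P(-3, -11) + 143) = (18*1)*(-3*(1 + 5*(-11)) + 143) = 18*(-3*(1 - 55) + 143) = 18*(-3*(-54) + 143) = 18*(162 + 143) = 18*305 = 5490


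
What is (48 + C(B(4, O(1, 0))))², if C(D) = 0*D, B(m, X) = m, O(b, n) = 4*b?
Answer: 2304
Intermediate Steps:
C(D) = 0
(48 + C(B(4, O(1, 0))))² = (48 + 0)² = 48² = 2304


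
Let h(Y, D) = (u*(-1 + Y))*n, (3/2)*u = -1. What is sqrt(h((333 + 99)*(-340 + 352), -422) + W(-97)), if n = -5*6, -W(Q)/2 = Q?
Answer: sqrt(103854) ≈ 322.26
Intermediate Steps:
W(Q) = -2*Q
u = -2/3 (u = (2/3)*(-1) = -2/3 ≈ -0.66667)
n = -30
h(Y, D) = -20 + 20*Y (h(Y, D) = -2*(-1 + Y)/3*(-30) = (2/3 - 2*Y/3)*(-30) = -20 + 20*Y)
sqrt(h((333 + 99)*(-340 + 352), -422) + W(-97)) = sqrt((-20 + 20*((333 + 99)*(-340 + 352))) - 2*(-97)) = sqrt((-20 + 20*(432*12)) + 194) = sqrt((-20 + 20*5184) + 194) = sqrt((-20 + 103680) + 194) = sqrt(103660 + 194) = sqrt(103854)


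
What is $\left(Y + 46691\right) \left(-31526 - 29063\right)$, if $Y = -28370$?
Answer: $-1110051069$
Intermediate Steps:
$\left(Y + 46691\right) \left(-31526 - 29063\right) = \left(-28370 + 46691\right) \left(-31526 - 29063\right) = 18321 \left(-60589\right) = -1110051069$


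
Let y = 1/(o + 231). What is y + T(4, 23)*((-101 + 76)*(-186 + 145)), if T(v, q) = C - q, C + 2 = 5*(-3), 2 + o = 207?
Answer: -17875999/436 ≈ -41000.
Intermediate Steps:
o = 205 (o = -2 + 207 = 205)
C = -17 (C = -2 + 5*(-3) = -2 - 15 = -17)
T(v, q) = -17 - q
y = 1/436 (y = 1/(205 + 231) = 1/436 ≈ 0.0022936)
y + T(4, 23)*((-101 + 76)*(-186 + 145)) = 1/436 + (-17 - 1*23)*((-101 + 76)*(-186 + 145)) = 1/436 + (-17 - 23)*(-25*(-41)) = 1/436 - 40*1025 = 1/436 - 41000 = -17875999/436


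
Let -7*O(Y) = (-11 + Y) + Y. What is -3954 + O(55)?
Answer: -27777/7 ≈ -3968.1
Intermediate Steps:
O(Y) = 11/7 - 2*Y/7 (O(Y) = -((-11 + Y) + Y)/7 = -(-11 + 2*Y)/7 = 11/7 - 2*Y/7)
-3954 + O(55) = -3954 + (11/7 - 2/7*55) = -3954 + (11/7 - 110/7) = -3954 - 99/7 = -27777/7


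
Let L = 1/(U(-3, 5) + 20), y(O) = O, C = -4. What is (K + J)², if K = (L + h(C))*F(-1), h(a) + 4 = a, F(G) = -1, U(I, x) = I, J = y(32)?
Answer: 461041/289 ≈ 1595.3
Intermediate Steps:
J = 32
L = 1/17 (L = 1/(-3 + 20) = 1/17 ≈ 0.058824)
h(a) = -4 + a
K = 135/17 (K = (1/17 + (-4 - 4))*(-1) = (1/17 - 8)*(-1) = -135/17*(-1) = 135/17 ≈ 7.9412)
(K + J)² = (135/17 + 32)² = (679/17)² = 461041/289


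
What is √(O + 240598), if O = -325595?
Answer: I*√84997 ≈ 291.54*I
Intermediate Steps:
√(O + 240598) = √(-325595 + 240598) = √(-84997) = I*√84997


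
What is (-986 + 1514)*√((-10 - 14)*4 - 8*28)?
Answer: 4224*I*√5 ≈ 9445.2*I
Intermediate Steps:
(-986 + 1514)*√((-10 - 14)*4 - 8*28) = 528*√(-24*4 - 224) = 528*√(-96 - 224) = 528*√(-320) = 528*(8*I*√5) = 4224*I*√5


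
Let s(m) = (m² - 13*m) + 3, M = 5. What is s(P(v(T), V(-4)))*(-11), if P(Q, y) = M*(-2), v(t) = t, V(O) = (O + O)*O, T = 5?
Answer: -2563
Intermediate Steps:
V(O) = 2*O² (V(O) = (2*O)*O = 2*O²)
P(Q, y) = -10 (P(Q, y) = 5*(-2) = -10)
s(m) = 3 + m² - 13*m
s(P(v(T), V(-4)))*(-11) = (3 + (-10)² - 13*(-10))*(-11) = (3 + 100 + 130)*(-11) = 233*(-11) = -2563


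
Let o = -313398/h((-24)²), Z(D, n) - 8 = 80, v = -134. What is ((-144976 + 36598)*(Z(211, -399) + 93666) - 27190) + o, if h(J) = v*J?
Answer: -43569931472765/4288 ≈ -1.0161e+10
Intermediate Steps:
Z(D, n) = 88 (Z(D, n) = 8 + 80 = 88)
h(J) = -134*J
o = 17411/4288 (o = -313398/((-134*(-24)²)) = -313398/((-134*576)) = -313398/(-77184) = -313398*(-1/77184) = 17411/4288 ≈ 4.0604)
((-144976 + 36598)*(Z(211, -399) + 93666) - 27190) + o = ((-144976 + 36598)*(88 + 93666) - 27190) + 17411/4288 = (-108378*93754 - 27190) + 17411/4288 = (-10160871012 - 27190) + 17411/4288 = -10160898202 + 17411/4288 = -43569931472765/4288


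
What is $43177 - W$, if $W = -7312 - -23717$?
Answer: $26772$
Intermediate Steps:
$W = 16405$ ($W = -7312 + 23717 = 16405$)
$43177 - W = 43177 - 16405 = 26772$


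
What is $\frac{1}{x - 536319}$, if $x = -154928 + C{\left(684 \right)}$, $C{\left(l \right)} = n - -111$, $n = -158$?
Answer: $- \frac{1}{691294} \approx -1.4466 \cdot 10^{-6}$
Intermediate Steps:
$C{\left(l \right)} = -47$ ($C{\left(l \right)} = -158 - -111 = -158 + 111 = -47$)
$x = -154975$ ($x = -154928 - 47 = -154975$)
$\frac{1}{x - 536319} = \frac{1}{-154975 - 536319} = \frac{1}{-691294} = - \frac{1}{691294}$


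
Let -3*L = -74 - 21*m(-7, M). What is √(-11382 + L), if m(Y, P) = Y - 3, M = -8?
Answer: I*√102846/3 ≈ 106.9*I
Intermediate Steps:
m(Y, P) = -3 + Y
L = -136/3 (L = -(-74 - 21*(-3 - 7))/3 = -(-74 - 21*(-10))/3 = -(-74 + 210)/3 = -⅓*136 = -136/3 ≈ -45.333)
√(-11382 + L) = √(-11382 - 136/3) = √(-34282/3) = I*√102846/3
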